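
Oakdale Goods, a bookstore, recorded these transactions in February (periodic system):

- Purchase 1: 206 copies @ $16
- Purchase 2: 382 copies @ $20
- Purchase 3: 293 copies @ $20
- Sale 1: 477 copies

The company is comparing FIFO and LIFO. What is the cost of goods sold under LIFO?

COGS = $9,540

FIFO COGS: 206 @ $16 + 271 @ $20 = $8,716
LIFO COGS: 293 @ $20 + 184 @ $20 = $9,540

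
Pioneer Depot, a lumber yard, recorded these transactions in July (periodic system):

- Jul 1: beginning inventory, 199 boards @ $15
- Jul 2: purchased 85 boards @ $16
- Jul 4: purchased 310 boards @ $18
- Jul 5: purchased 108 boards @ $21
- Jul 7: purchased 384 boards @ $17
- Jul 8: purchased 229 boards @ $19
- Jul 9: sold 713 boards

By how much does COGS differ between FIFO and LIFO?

$599

FIFO COGS: 199 @ $15 + 85 @ $16 + 310 @ $18 + 108 @ $21 + 11 @ $17 = $12,380
LIFO COGS: 229 @ $19 + 384 @ $17 + 100 @ $21 = $12,979
Difference = |$12,380 − $12,979| = $599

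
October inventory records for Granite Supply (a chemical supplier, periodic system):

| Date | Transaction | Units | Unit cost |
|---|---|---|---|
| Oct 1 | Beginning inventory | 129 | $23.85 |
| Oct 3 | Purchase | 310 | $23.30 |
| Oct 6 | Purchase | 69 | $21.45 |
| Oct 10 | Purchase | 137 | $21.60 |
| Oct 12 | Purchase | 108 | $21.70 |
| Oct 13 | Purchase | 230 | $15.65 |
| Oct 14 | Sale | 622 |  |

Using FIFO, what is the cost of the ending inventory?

Ending inventory = $6,439.90

Oct 14, 622 sold [FIFO — oldest first]: 129 @ $23.85 + 310 @ $23.30 + 69 @ $21.45 + 114 @ $21.60 = $14,242.10
Ending inventory: 23 @ $21.60 + 108 @ $21.70 + 230 @ $15.65 = $6,439.90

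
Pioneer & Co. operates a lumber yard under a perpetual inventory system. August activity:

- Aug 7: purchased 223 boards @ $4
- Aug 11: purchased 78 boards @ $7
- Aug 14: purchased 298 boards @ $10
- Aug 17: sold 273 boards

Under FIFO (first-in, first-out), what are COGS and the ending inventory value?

Aug 17, 273 sold [FIFO — oldest first]: 223 @ $4 + 50 @ $7 = $1,242
Ending inventory: 28 @ $7 + 298 @ $10 = $3,176

COGS = $1,242; ending inventory = $3,176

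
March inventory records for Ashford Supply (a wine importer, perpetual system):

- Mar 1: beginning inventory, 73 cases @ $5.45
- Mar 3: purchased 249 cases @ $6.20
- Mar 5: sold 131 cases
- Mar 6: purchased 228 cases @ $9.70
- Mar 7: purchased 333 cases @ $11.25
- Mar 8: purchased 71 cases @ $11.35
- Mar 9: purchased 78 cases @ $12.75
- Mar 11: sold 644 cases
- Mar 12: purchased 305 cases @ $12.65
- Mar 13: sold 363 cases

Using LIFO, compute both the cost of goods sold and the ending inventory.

COGS = $12,351.05; ending inventory = $1,207.05

Mar 5, 131 sold [LIFO — newest first]: 131 @ $6.20 = $812.20
Mar 11, 644 sold [LIFO — newest first]: 78 @ $12.75 + 71 @ $11.35 + 333 @ $11.25 + 162 @ $9.70 = $7,118.00
Mar 13, 363 sold [LIFO — newest first]: 305 @ $12.65 + 58 @ $9.70 = $4,420.85
Total COGS = $812.20 + $7,118.00 + $4,420.85 = $12,351.05
Ending inventory: 73 @ $5.45 + 118 @ $6.20 + 8 @ $9.70 = $1,207.05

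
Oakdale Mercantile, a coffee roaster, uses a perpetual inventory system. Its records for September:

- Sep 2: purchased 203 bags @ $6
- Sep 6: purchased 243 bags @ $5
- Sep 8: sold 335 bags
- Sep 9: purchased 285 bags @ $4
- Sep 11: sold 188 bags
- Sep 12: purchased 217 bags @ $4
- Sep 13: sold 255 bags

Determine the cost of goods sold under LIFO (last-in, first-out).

COGS = $3,539

Sep 8, 335 sold [LIFO — newest first]: 243 @ $5 + 92 @ $6 = $1,767
Sep 11, 188 sold [LIFO — newest first]: 188 @ $4 = $752
Sep 13, 255 sold [LIFO — newest first]: 217 @ $4 + 38 @ $4 = $1,020
Total COGS = $1,767 + $752 + $1,020 = $3,539
Ending inventory: 111 @ $6 + 59 @ $4 = $902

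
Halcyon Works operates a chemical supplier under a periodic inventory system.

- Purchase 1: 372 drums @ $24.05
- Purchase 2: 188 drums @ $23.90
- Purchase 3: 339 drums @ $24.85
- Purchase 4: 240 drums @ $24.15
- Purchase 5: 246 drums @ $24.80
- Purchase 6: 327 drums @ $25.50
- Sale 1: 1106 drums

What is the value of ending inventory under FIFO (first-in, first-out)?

Sale 1 (1106) [FIFO — oldest first]: 372 @ $24.05 + 188 @ $23.90 + 339 @ $24.85 + 207 @ $24.15 = $26,863.00
Ending inventory: 33 @ $24.15 + 246 @ $24.80 + 327 @ $25.50 = $15,236.25

Ending inventory = $15,236.25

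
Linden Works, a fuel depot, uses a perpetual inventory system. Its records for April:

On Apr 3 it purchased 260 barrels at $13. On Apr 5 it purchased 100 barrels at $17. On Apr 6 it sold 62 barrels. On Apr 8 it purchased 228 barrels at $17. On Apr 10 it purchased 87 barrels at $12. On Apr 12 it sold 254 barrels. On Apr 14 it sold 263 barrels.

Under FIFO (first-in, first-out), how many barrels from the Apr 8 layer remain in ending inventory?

Apr 6, 62 sold [FIFO — oldest first]: 62 @ $13 = $806
Apr 12, 254 sold [FIFO — oldest first]: 198 @ $13 + 56 @ $17 = $3,526
Apr 14, 263 sold [FIFO — oldest first]: 44 @ $17 + 219 @ $17 = $4,471
Total COGS = $806 + $3,526 + $4,471 = $8,803
Ending inventory: 9 @ $17 + 87 @ $12 = $1,197

9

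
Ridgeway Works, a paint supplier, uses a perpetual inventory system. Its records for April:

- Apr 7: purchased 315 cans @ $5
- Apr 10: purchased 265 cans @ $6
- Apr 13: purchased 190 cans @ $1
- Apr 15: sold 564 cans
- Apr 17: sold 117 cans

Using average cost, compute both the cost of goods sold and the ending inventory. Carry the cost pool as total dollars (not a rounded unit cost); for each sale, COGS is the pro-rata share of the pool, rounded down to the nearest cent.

COGS = $2,967.21; ending inventory = $387.79

After Apr 7: 315 on hand, pool $1,575.00 (≈ $5.0000 each)
After Apr 10: 580 on hand, pool $3,165.00 (≈ $5.4569 each)
After Apr 13: 770 on hand, pool $3,355.00 (≈ $4.3571 each)
Apr 15, sell 564: 564/770 × $3,355.00 → $2,457.42
Apr 17, sell 117: 117/206 × $897.58 → $509.79
Total COGS = $2,457.42 + $509.79 = $2,967.21
Ending inventory (cost pool remaining) = $387.79
Check: goods available $3,355.00 = COGS $2,967.21 + ending $387.79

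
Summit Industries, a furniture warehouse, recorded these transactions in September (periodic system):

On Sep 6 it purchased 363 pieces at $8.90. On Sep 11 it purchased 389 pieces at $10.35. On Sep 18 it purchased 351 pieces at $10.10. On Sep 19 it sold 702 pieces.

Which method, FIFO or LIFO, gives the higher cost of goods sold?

FIFO COGS: 363 @ $8.90 + 339 @ $10.35 = $6,739.35
LIFO COGS: 351 @ $10.10 + 351 @ $10.35 = $7,177.95

LIFO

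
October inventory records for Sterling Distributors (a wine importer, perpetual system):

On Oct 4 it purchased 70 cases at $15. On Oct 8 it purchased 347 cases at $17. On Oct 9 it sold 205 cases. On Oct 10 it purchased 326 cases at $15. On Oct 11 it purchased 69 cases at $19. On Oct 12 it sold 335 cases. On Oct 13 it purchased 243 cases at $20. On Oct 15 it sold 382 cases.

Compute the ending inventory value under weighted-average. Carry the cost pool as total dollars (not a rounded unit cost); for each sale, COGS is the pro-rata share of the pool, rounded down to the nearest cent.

Ending inventory = $2,381.55

After Oct 4: 70 on hand, pool $1,050.00 (≈ $15.0000 each)
After Oct 8: 417 on hand, pool $6,949.00 (≈ $16.6643 each)
Oct 9, sell 205: 205/417 × $6,949.00 → $3,416.17
After Oct 10: 538 on hand, pool $8,422.83 (≈ $15.6558 each)
After Oct 11: 607 on hand, pool $9,733.83 (≈ $16.0360 each)
Oct 12, sell 335: 335/607 × $9,733.83 → $5,372.04
After Oct 13: 515 on hand, pool $9,221.79 (≈ $17.9064 each)
Oct 15, sell 382: 382/515 × $9,221.79 → $6,840.24
Total COGS = $3,416.17 + $5,372.04 + $6,840.24 = $15,628.45
Ending inventory (cost pool remaining) = $2,381.55
Check: goods available $18,010.00 = COGS $15,628.45 + ending $2,381.55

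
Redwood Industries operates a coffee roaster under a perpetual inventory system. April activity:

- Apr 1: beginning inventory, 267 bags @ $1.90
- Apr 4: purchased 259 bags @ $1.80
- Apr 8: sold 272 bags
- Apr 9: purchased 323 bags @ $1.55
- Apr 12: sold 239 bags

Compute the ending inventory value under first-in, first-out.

Apr 8, 272 sold [FIFO — oldest first]: 267 @ $1.90 + 5 @ $1.80 = $516.30
Apr 12, 239 sold [FIFO — oldest first]: 239 @ $1.80 = $430.20
Total COGS = $516.30 + $430.20 = $946.50
Ending inventory: 15 @ $1.80 + 323 @ $1.55 = $527.65
Check: goods available $1,474.15 = COGS $946.50 + ending $527.65

Ending inventory = $527.65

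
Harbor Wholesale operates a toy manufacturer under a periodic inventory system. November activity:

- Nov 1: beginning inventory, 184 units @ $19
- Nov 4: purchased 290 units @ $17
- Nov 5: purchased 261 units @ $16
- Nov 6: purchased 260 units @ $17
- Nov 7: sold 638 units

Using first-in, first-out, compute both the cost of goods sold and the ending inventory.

COGS = $11,050; ending inventory = $5,972

Nov 7, 638 sold [FIFO — oldest first]: 184 @ $19 + 290 @ $17 + 164 @ $16 = $11,050
Ending inventory: 97 @ $16 + 260 @ $17 = $5,972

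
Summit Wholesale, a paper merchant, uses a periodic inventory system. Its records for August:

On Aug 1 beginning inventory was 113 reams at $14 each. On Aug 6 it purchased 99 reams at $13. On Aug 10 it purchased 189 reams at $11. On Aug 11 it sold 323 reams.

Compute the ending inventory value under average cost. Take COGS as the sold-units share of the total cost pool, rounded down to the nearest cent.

Aug 11, sell 323: 323/401 × $4,948.00 → $3,985.54
Ending inventory (cost pool remaining) = $962.46
Check: goods available $4,948.00 = COGS $3,985.54 + ending $962.46

Ending inventory = $962.46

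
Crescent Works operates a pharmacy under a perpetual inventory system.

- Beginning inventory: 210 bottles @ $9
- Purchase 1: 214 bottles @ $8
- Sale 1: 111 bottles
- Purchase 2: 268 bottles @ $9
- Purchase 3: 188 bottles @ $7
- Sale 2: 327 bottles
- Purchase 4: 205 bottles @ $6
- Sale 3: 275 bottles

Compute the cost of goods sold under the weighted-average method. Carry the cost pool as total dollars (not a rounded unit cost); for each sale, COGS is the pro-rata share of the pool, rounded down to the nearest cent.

After Beginning: 210 on hand, pool $1,890.00 (≈ $9.0000 each)
After Purchase 1: 424 on hand, pool $3,602.00 (≈ $8.4953 each)
Sale 1, sell 111: 111/424 × $3,602.00 → $942.97
After Purchase 2: 581 on hand, pool $5,071.03 (≈ $8.7281 each)
After Purchase 3: 769 on hand, pool $6,387.03 (≈ $8.3056 each)
Sale 2, sell 327: 327/769 × $6,387.03 → $2,715.94
After Purchase 4: 647 on hand, pool $4,901.09 (≈ $7.5751 each)
Sale 3, sell 275: 275/647 × $4,901.09 → $2,083.15
Total COGS = $942.97 + $2,715.94 + $2,083.15 = $5,742.06
Ending inventory (cost pool remaining) = $2,817.94

COGS = $5,742.06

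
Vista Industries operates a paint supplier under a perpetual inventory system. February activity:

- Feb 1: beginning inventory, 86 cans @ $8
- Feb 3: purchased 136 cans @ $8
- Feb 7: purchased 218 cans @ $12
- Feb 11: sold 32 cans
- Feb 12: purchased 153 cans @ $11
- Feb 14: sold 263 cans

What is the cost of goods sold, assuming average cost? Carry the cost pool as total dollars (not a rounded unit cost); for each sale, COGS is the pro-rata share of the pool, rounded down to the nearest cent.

COGS = $3,017.66

After Feb 1: 86 on hand, pool $688.00 (≈ $8.0000 each)
After Feb 3: 222 on hand, pool $1,776.00 (≈ $8.0000 each)
After Feb 7: 440 on hand, pool $4,392.00 (≈ $9.9818 each)
Feb 11, sell 32: 32/440 × $4,392.00 → $319.41
After Feb 12: 561 on hand, pool $5,755.59 (≈ $10.2595 each)
Feb 14, sell 263: 263/561 × $5,755.59 → $2,698.25
Total COGS = $319.41 + $2,698.25 = $3,017.66
Ending inventory (cost pool remaining) = $3,057.34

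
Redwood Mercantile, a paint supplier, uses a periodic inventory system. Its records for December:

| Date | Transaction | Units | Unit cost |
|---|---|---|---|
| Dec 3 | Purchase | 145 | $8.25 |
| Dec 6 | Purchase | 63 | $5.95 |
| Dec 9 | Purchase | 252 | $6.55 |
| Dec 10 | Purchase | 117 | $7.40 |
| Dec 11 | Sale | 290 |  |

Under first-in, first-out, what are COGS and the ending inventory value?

Dec 11, 290 sold [FIFO — oldest first]: 145 @ $8.25 + 63 @ $5.95 + 82 @ $6.55 = $2,108.20
Ending inventory: 170 @ $6.55 + 117 @ $7.40 = $1,979.30
Check: goods available $4,087.50 = COGS $2,108.20 + ending $1,979.30

COGS = $2,108.20; ending inventory = $1,979.30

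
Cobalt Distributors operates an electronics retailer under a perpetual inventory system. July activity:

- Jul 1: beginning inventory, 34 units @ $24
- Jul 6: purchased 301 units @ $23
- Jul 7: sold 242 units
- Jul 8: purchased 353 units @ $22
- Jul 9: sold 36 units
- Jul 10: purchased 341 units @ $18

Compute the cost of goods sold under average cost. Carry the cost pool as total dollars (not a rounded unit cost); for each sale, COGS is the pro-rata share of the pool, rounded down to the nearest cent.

After Jul 1: 34 on hand, pool $816.00 (≈ $24.0000 each)
After Jul 6: 335 on hand, pool $7,739.00 (≈ $23.1015 each)
Jul 7, sell 242: 242/335 × $7,739.00 → $5,590.56
After Jul 8: 446 on hand, pool $9,914.44 (≈ $22.2297 each)
Jul 9, sell 36: 36/446 × $9,914.44 → $800.26
After Jul 10: 751 on hand, pool $15,252.18 (≈ $20.3092 each)
Total COGS = $5,590.56 + $800.26 = $6,390.82
Ending inventory (cost pool remaining) = $15,252.18
Check: goods available $21,643.00 = COGS $6,390.82 + ending $15,252.18

COGS = $6,390.82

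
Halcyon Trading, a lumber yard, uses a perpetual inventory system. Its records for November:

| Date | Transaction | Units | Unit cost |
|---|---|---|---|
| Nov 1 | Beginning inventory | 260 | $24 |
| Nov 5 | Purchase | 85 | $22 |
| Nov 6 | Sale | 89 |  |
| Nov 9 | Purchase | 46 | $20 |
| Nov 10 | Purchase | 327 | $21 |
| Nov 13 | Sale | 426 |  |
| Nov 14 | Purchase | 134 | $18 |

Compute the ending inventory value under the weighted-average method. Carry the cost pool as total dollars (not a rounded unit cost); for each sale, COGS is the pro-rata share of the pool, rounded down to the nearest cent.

Ending inventory = $6,867.31

After Nov 1: 260 on hand, pool $6,240.00 (≈ $24.0000 each)
After Nov 5: 345 on hand, pool $8,110.00 (≈ $23.5072 each)
Nov 6, sell 89: 89/345 × $8,110.00 → $2,092.14
After Nov 9: 302 on hand, pool $6,937.86 (≈ $22.9730 each)
After Nov 10: 629 on hand, pool $13,804.86 (≈ $21.9473 each)
Nov 13, sell 426: 426/629 × $13,804.86 → $9,349.55
After Nov 14: 337 on hand, pool $6,867.31 (≈ $20.3778 each)
Total COGS = $2,092.14 + $9,349.55 = $11,441.69
Ending inventory (cost pool remaining) = $6,867.31
Check: goods available $18,309.00 = COGS $11,441.69 + ending $6,867.31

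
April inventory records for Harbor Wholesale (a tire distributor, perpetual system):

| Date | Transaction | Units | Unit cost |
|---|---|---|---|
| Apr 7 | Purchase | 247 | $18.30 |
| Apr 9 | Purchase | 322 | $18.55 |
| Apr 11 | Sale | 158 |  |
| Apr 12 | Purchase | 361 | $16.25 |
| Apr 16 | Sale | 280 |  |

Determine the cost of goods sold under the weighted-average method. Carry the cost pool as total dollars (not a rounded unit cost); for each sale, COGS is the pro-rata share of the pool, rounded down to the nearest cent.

After Apr 7: 247 on hand, pool $4,520.10 (≈ $18.3000 each)
After Apr 9: 569 on hand, pool $10,493.20 (≈ $18.4415 each)
Apr 11, sell 158: 158/569 × $10,493.20 → $2,913.75
After Apr 12: 772 on hand, pool $13,445.70 (≈ $17.4167 each)
Apr 16, sell 280: 280/772 × $13,445.70 → $4,876.67
Total COGS = $2,913.75 + $4,876.67 = $7,790.42
Ending inventory (cost pool remaining) = $8,569.03

COGS = $7,790.42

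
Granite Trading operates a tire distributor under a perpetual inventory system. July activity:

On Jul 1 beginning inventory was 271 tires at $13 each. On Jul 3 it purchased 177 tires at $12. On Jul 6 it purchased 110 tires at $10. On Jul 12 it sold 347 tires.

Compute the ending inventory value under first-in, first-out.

Ending inventory = $2,312

Jul 12, 347 sold [FIFO — oldest first]: 271 @ $13 + 76 @ $12 = $4,435
Ending inventory: 101 @ $12 + 110 @ $10 = $2,312
Check: goods available $6,747 = COGS $4,435 + ending $2,312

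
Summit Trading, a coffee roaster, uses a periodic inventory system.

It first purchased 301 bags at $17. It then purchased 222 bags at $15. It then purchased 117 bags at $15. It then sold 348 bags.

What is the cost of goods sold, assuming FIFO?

Sale 1 (348) [FIFO — oldest first]: 301 @ $17 + 47 @ $15 = $5,822
Ending inventory: 175 @ $15 + 117 @ $15 = $4,380

COGS = $5,822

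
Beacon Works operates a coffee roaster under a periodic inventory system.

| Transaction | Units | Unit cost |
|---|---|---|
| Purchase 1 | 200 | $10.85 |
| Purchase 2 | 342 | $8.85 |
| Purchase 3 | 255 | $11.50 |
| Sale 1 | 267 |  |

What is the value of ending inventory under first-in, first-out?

Sale 1 (267) [FIFO — oldest first]: 200 @ $10.85 + 67 @ $8.85 = $2,762.95
Ending inventory: 275 @ $8.85 + 255 @ $11.50 = $5,366.25
Check: goods available $8,129.20 = COGS $2,762.95 + ending $5,366.25

Ending inventory = $5,366.25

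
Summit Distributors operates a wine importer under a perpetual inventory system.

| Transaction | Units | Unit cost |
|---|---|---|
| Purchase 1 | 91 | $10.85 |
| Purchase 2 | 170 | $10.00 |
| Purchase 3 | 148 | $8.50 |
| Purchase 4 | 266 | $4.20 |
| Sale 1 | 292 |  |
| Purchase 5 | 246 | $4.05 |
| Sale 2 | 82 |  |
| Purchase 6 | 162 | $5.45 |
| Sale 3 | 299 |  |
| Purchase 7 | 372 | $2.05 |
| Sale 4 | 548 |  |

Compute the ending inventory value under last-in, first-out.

Sale 1 (292) [LIFO — newest first]: 266 @ $4.20 + 26 @ $8.50 = $1,338.20
Sale 2 (82) [LIFO — newest first]: 82 @ $4.05 = $332.10
Sale 3 (299) [LIFO — newest first]: 162 @ $5.45 + 137 @ $4.05 = $1,437.75
Sale 4 (548) [LIFO — newest first]: 372 @ $2.05 + 27 @ $4.05 + 122 @ $8.50 + 27 @ $10.00 = $2,178.95
Total COGS = $1,338.20 + $332.10 + $1,437.75 + $2,178.95 = $5,287.00
Ending inventory: 91 @ $10.85 + 143 @ $10.00 = $2,417.35

Ending inventory = $2,417.35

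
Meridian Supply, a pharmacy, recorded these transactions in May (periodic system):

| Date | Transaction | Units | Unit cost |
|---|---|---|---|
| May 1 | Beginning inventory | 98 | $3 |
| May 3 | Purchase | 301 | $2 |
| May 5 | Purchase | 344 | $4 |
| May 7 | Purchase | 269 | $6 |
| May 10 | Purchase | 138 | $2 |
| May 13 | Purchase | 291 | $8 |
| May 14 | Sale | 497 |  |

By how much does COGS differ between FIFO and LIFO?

FIFO COGS: 98 @ $3 + 301 @ $2 + 98 @ $4 = $1,288
LIFO COGS: 291 @ $8 + 138 @ $2 + 68 @ $6 = $3,012
Difference = |$1,288 − $3,012| = $1,724

$1,724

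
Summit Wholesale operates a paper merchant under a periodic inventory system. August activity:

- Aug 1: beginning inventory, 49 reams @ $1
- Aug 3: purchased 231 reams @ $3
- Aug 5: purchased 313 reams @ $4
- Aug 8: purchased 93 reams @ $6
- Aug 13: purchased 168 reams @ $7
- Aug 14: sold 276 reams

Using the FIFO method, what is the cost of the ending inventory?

Aug 14, 276 sold [FIFO — oldest first]: 49 @ $1 + 227 @ $3 = $730
Ending inventory: 4 @ $3 + 313 @ $4 + 93 @ $6 + 168 @ $7 = $2,998
Check: goods available $3,728 = COGS $730 + ending $2,998

Ending inventory = $2,998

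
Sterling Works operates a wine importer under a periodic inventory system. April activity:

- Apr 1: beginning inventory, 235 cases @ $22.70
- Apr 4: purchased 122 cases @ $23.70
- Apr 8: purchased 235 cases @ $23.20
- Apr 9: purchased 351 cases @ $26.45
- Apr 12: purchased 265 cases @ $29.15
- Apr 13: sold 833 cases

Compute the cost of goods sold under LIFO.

COGS = $22,043.10

Apr 13, 833 sold [LIFO — newest first]: 265 @ $29.15 + 351 @ $26.45 + 217 @ $23.20 = $22,043.10
Ending inventory: 235 @ $22.70 + 122 @ $23.70 + 18 @ $23.20 = $8,643.50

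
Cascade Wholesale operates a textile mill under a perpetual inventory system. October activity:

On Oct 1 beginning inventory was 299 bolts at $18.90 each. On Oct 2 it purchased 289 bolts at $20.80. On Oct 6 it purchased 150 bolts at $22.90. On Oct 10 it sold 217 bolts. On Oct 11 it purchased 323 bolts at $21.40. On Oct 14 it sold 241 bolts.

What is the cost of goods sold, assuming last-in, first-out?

COGS = $9,986.00

Oct 10, 217 sold [LIFO — newest first]: 150 @ $22.90 + 67 @ $20.80 = $4,828.60
Oct 14, 241 sold [LIFO — newest first]: 241 @ $21.40 = $5,157.40
Total COGS = $4,828.60 + $5,157.40 = $9,986.00
Ending inventory: 299 @ $18.90 + 222 @ $20.80 + 82 @ $21.40 = $12,023.50
Check: goods available $22,009.50 = COGS $9,986.00 + ending $12,023.50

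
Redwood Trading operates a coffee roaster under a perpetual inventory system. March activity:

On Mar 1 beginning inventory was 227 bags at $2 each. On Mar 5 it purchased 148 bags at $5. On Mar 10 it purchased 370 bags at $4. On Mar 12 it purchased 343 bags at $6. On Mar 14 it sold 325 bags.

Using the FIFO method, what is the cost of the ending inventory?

Ending inventory = $3,788

Mar 14, 325 sold [FIFO — oldest first]: 227 @ $2 + 98 @ $5 = $944
Ending inventory: 50 @ $5 + 370 @ $4 + 343 @ $6 = $3,788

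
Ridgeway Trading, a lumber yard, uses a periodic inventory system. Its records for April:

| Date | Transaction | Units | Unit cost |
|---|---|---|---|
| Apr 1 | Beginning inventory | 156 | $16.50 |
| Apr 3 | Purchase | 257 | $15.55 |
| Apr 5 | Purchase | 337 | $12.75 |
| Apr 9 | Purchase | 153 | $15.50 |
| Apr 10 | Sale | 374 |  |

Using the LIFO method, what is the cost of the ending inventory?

Apr 10, 374 sold [LIFO — newest first]: 153 @ $15.50 + 221 @ $12.75 = $5,189.25
Ending inventory: 156 @ $16.50 + 257 @ $15.55 + 116 @ $12.75 = $8,049.35

Ending inventory = $8,049.35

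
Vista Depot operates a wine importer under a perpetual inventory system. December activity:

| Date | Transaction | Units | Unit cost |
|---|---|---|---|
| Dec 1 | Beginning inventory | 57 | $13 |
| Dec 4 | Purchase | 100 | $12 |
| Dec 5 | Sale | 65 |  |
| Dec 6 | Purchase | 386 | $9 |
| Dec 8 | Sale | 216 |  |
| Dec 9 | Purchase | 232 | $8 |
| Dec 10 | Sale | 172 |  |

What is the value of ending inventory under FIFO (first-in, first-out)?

Dec 5, 65 sold [FIFO — oldest first]: 57 @ $13 + 8 @ $12 = $837
Dec 8, 216 sold [FIFO — oldest first]: 92 @ $12 + 124 @ $9 = $2,220
Dec 10, 172 sold [FIFO — oldest first]: 172 @ $9 = $1,548
Total COGS = $837 + $2,220 + $1,548 = $4,605
Ending inventory: 90 @ $9 + 232 @ $8 = $2,666

Ending inventory = $2,666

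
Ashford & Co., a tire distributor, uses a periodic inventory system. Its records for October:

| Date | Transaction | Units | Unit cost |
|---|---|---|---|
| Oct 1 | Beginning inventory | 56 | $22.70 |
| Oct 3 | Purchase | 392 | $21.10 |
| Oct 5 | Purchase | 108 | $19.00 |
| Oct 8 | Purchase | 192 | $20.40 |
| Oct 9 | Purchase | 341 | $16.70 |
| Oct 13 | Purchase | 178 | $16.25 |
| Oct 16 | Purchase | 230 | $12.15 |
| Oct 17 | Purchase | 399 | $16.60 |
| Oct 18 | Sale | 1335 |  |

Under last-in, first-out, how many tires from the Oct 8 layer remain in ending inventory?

5

Oct 18, 1335 sold [LIFO — newest first]: 399 @ $16.60 + 230 @ $12.15 + 178 @ $16.25 + 341 @ $16.70 + 187 @ $20.40 = $21,819.90
Ending inventory: 56 @ $22.70 + 392 @ $21.10 + 108 @ $19.00 + 5 @ $20.40 = $11,696.40
Check: goods available $33,516.30 = COGS $21,819.90 + ending $11,696.40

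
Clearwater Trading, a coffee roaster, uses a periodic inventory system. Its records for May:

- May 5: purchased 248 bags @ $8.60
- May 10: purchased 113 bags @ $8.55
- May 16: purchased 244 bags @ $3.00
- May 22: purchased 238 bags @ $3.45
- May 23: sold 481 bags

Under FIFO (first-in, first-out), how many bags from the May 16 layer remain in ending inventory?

May 23, 481 sold [FIFO — oldest first]: 248 @ $8.60 + 113 @ $8.55 + 120 @ $3.00 = $3,458.95
Ending inventory: 124 @ $3.00 + 238 @ $3.45 = $1,193.10

124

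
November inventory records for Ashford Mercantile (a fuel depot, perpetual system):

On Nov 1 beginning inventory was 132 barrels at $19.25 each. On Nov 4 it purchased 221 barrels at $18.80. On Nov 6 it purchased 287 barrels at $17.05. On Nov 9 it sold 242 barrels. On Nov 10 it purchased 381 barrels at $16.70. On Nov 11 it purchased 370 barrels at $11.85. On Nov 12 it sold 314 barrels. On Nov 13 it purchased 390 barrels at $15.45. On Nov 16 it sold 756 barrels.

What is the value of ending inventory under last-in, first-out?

Ending inventory = $8,648.75

Nov 9, 242 sold [LIFO — newest first]: 242 @ $17.05 = $4,126.10
Nov 12, 314 sold [LIFO — newest first]: 314 @ $11.85 = $3,720.90
Nov 16, 756 sold [LIFO — newest first]: 390 @ $15.45 + 56 @ $11.85 + 310 @ $16.70 = $11,866.10
Total COGS = $4,126.10 + $3,720.90 + $11,866.10 = $19,713.10
Ending inventory: 132 @ $19.25 + 221 @ $18.80 + 45 @ $17.05 + 71 @ $16.70 = $8,648.75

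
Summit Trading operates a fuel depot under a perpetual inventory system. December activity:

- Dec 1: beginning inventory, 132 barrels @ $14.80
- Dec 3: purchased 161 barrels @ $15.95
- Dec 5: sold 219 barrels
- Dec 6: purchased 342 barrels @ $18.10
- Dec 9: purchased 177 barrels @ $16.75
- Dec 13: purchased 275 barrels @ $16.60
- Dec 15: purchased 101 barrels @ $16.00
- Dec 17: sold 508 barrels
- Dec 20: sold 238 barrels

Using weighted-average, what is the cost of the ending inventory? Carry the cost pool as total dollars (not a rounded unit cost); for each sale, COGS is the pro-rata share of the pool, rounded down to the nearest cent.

After Dec 1: 132 on hand, pool $1,953.60 (≈ $14.8000 each)
After Dec 3: 293 on hand, pool $4,521.55 (≈ $15.4319 each)
Dec 5, sell 219: 219/293 × $4,521.55 → $3,379.58
After Dec 6: 416 on hand, pool $7,332.17 (≈ $17.6254 each)
After Dec 9: 593 on hand, pool $10,296.92 (≈ $17.3641 each)
After Dec 13: 868 on hand, pool $14,861.92 (≈ $17.1220 each)
After Dec 15: 969 on hand, pool $16,477.92 (≈ $17.0051 each)
Dec 17, sell 508: 508/969 × $16,477.92 → $8,638.57
Dec 20, sell 238: 238/461 × $7,839.35 → $4,047.21
Total COGS = $3,379.58 + $8,638.57 + $4,047.21 = $16,065.36
Ending inventory (cost pool remaining) = $3,792.14
Check: goods available $19,857.50 = COGS $16,065.36 + ending $3,792.14

Ending inventory = $3,792.14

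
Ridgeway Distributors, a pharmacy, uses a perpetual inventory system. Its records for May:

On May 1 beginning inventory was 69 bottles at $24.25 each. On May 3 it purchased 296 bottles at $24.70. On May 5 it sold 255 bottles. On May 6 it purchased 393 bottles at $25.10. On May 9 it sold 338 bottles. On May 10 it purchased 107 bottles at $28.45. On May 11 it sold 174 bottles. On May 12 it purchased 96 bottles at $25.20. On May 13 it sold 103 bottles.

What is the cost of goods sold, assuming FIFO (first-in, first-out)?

May 5, 255 sold [FIFO — oldest first]: 69 @ $24.25 + 186 @ $24.70 = $6,267.45
May 9, 338 sold [FIFO — oldest first]: 110 @ $24.70 + 228 @ $25.10 = $8,439.80
May 11, 174 sold [FIFO — oldest first]: 165 @ $25.10 + 9 @ $28.45 = $4,397.55
May 13, 103 sold [FIFO — oldest first]: 98 @ $28.45 + 5 @ $25.20 = $2,914.10
Total COGS = $6,267.45 + $8,439.80 + $4,397.55 + $2,914.10 = $22,018.90
Ending inventory: 91 @ $25.20 = $2,293.20
Check: goods available $24,312.10 = COGS $22,018.90 + ending $2,293.20

COGS = $22,018.90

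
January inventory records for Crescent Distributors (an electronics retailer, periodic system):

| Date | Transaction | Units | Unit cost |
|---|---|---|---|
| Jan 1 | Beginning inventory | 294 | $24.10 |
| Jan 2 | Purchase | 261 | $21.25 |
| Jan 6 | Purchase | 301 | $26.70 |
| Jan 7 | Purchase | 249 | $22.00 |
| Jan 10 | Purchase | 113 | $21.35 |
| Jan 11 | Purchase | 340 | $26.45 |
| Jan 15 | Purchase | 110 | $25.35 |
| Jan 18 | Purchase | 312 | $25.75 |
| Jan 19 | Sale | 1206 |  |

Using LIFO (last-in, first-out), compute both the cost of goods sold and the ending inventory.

Jan 19, 1206 sold [LIFO — newest first]: 312 @ $25.75 + 110 @ $25.35 + 340 @ $26.45 + 113 @ $21.35 + 249 @ $22.00 + 82 @ $26.70 = $29,895.45
Ending inventory: 294 @ $24.10 + 261 @ $21.25 + 219 @ $26.70 = $18,478.95

COGS = $29,895.45; ending inventory = $18,478.95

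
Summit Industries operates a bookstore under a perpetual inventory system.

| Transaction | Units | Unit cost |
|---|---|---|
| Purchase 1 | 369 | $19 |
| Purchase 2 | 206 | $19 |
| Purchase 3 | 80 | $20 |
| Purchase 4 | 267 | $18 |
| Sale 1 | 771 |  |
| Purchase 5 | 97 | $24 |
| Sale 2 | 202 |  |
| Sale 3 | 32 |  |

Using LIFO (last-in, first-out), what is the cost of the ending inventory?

Ending inventory = $266

Sale 1 (771) [LIFO — newest first]: 267 @ $18 + 80 @ $20 + 206 @ $19 + 218 @ $19 = $14,462
Sale 2 (202) [LIFO — newest first]: 97 @ $24 + 105 @ $19 = $4,323
Sale 3 (32) [LIFO — newest first]: 32 @ $19 = $608
Total COGS = $14,462 + $4,323 + $608 = $19,393
Ending inventory: 14 @ $19 = $266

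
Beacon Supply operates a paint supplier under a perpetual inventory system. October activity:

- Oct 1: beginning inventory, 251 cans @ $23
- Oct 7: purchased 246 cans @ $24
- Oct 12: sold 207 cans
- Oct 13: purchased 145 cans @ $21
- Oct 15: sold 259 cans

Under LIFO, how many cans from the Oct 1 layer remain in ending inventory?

176

Oct 12, 207 sold [LIFO — newest first]: 207 @ $24 = $4,968
Oct 15, 259 sold [LIFO — newest first]: 145 @ $21 + 39 @ $24 + 75 @ $23 = $5,706
Total COGS = $4,968 + $5,706 = $10,674
Ending inventory: 176 @ $23 = $4,048
Check: goods available $14,722 = COGS $10,674 + ending $4,048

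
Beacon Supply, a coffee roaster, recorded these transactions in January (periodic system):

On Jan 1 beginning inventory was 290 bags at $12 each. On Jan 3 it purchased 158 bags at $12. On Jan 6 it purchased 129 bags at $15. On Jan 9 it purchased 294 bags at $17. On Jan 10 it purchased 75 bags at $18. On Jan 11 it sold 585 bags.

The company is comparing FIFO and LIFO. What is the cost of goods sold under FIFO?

FIFO COGS: 290 @ $12 + 158 @ $12 + 129 @ $15 + 8 @ $17 = $7,447
LIFO COGS: 75 @ $18 + 294 @ $17 + 129 @ $15 + 87 @ $12 = $9,327

COGS = $7,447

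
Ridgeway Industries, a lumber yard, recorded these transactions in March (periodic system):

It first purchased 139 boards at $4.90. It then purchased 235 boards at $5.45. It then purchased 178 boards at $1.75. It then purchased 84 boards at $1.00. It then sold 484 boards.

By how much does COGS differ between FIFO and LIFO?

$548.95

FIFO COGS: 139 @ $4.90 + 235 @ $5.45 + 110 @ $1.75 = $2,154.35
LIFO COGS: 84 @ $1.00 + 178 @ $1.75 + 222 @ $5.45 = $1,605.40
Difference = |$2,154.35 − $1,605.40| = $548.95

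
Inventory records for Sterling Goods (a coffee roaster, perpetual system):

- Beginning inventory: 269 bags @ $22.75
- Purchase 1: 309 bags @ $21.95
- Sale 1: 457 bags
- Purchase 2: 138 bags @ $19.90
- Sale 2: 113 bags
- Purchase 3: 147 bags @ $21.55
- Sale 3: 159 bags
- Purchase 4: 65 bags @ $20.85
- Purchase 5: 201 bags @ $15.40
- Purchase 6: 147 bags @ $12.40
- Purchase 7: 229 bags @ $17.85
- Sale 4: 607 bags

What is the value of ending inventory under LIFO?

Sale 1 (457) [LIFO — newest first]: 309 @ $21.95 + 148 @ $22.75 = $10,149.55
Sale 2 (113) [LIFO — newest first]: 113 @ $19.90 = $2,248.70
Sale 3 (159) [LIFO — newest first]: 147 @ $21.55 + 12 @ $19.90 = $3,406.65
Sale 4 (607) [LIFO — newest first]: 229 @ $17.85 + 147 @ $12.40 + 201 @ $15.40 + 30 @ $20.85 = $9,631.35
Total COGS = $10,149.55 + $2,248.70 + $3,406.65 + $9,631.35 = $25,436.25
Ending inventory: 121 @ $22.75 + 13 @ $19.90 + 35 @ $20.85 = $3,741.20
Check: goods available $29,177.45 = COGS $25,436.25 + ending $3,741.20

Ending inventory = $3,741.20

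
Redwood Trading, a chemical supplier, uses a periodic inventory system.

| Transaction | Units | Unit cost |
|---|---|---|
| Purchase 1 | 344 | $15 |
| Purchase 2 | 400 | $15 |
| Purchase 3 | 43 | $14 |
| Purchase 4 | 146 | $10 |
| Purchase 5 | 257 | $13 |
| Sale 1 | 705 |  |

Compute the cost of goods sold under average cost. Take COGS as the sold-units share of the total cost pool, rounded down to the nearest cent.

COGS = $9,812.53

Sale 1, sell 705: 705/1190 × $16,563.00 → $9,812.53
Ending inventory (cost pool remaining) = $6,750.47
Check: goods available $16,563.00 = COGS $9,812.53 + ending $6,750.47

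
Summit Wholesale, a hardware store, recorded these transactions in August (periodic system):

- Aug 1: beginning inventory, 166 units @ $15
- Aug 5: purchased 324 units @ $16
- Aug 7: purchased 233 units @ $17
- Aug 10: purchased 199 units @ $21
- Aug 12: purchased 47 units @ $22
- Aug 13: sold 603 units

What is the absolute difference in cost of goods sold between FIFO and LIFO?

$1,563

FIFO COGS: 166 @ $15 + 324 @ $16 + 113 @ $17 = $9,595
LIFO COGS: 47 @ $22 + 199 @ $21 + 233 @ $17 + 124 @ $16 = $11,158
Difference = |$9,595 − $11,158| = $1,563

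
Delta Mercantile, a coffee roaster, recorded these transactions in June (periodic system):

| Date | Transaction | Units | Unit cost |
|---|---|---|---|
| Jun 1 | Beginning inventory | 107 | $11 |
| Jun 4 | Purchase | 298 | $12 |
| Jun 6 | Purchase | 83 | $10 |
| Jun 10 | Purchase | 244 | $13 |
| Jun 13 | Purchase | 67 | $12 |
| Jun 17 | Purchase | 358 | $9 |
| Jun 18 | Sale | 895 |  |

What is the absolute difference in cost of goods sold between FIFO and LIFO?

$679

FIFO COGS: 107 @ $11 + 298 @ $12 + 83 @ $10 + 244 @ $13 + 67 @ $12 + 96 @ $9 = $10,423
LIFO COGS: 358 @ $9 + 67 @ $12 + 244 @ $13 + 83 @ $10 + 143 @ $12 = $9,744
Difference = |$10,423 − $9,744| = $679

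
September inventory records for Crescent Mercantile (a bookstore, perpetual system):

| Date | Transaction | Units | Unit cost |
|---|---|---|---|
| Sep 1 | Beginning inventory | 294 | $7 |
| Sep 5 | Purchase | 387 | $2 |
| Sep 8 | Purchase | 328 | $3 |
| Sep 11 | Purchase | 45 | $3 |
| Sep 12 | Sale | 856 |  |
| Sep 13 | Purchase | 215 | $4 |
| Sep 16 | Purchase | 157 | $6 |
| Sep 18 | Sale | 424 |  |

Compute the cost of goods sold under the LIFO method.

Sep 12, 856 sold [LIFO — newest first]: 45 @ $3 + 328 @ $3 + 387 @ $2 + 96 @ $7 = $2,565
Sep 18, 424 sold [LIFO — newest first]: 157 @ $6 + 215 @ $4 + 52 @ $7 = $2,166
Total COGS = $2,565 + $2,166 = $4,731
Ending inventory: 146 @ $7 = $1,022

COGS = $4,731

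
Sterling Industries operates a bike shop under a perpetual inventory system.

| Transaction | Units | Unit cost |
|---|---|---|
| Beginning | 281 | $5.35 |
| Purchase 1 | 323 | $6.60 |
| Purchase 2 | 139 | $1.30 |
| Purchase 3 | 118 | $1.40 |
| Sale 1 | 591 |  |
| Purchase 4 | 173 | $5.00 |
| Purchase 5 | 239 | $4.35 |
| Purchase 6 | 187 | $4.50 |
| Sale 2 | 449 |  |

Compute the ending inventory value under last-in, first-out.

Sale 1 (591) [LIFO — newest first]: 118 @ $1.40 + 139 @ $1.30 + 323 @ $6.60 + 11 @ $5.35 = $2,536.55
Sale 2 (449) [LIFO — newest first]: 187 @ $4.50 + 239 @ $4.35 + 23 @ $5.00 = $1,996.15
Total COGS = $2,536.55 + $1,996.15 = $4,532.70
Ending inventory: 270 @ $5.35 + 150 @ $5.00 = $2,194.50
Check: goods available $6,727.20 = COGS $4,532.70 + ending $2,194.50

Ending inventory = $2,194.50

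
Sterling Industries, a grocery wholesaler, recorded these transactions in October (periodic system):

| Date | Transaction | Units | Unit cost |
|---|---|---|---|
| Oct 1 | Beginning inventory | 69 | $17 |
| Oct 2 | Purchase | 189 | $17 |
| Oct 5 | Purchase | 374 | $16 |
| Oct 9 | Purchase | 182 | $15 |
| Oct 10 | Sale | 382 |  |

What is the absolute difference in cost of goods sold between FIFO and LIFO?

FIFO COGS: 69 @ $17 + 189 @ $17 + 124 @ $16 = $6,370
LIFO COGS: 182 @ $15 + 200 @ $16 = $5,930
Difference = |$6,370 − $5,930| = $440

$440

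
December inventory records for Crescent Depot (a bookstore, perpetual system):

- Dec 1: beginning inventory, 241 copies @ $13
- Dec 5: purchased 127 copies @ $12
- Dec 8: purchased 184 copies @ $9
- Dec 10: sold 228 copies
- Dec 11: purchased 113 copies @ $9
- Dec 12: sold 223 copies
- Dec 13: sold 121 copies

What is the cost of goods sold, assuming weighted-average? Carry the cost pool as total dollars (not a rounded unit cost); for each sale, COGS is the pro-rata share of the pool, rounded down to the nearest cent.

After Dec 1: 241 on hand, pool $3,133.00 (≈ $13.0000 each)
After Dec 5: 368 on hand, pool $4,657.00 (≈ $12.6549 each)
After Dec 8: 552 on hand, pool $6,313.00 (≈ $11.4366 each)
Dec 10, sell 228: 228/552 × $6,313.00 → $2,607.54
After Dec 11: 437 on hand, pool $4,722.46 (≈ $10.8065 each)
Dec 12, sell 223: 223/437 × $4,722.46 → $2,409.85
Dec 13, sell 121: 121/214 × $2,312.61 → $1,307.59
Total COGS = $2,607.54 + $2,409.85 + $1,307.59 = $6,324.98
Ending inventory (cost pool remaining) = $1,005.02
Check: goods available $7,330.00 = COGS $6,324.98 + ending $1,005.02

COGS = $6,324.98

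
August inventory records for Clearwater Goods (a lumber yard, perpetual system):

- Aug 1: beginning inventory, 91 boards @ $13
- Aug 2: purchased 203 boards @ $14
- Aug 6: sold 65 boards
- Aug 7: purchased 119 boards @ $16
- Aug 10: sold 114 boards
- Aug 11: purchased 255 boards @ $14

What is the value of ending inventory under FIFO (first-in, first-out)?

Ending inventory = $7,084

Aug 6, 65 sold [FIFO — oldest first]: 65 @ $13 = $845
Aug 10, 114 sold [FIFO — oldest first]: 26 @ $13 + 88 @ $14 = $1,570
Total COGS = $845 + $1,570 = $2,415
Ending inventory: 115 @ $14 + 119 @ $16 + 255 @ $14 = $7,084
Check: goods available $9,499 = COGS $2,415 + ending $7,084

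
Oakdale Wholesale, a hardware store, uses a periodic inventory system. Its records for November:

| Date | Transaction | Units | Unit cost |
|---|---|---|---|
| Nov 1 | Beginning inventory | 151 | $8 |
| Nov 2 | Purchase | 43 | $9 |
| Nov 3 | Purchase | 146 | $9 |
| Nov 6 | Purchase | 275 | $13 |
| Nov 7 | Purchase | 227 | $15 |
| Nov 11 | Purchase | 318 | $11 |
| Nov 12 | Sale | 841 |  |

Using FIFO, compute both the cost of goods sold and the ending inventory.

COGS = $9,874; ending inventory = $3,513

Nov 12, 841 sold [FIFO — oldest first]: 151 @ $8 + 43 @ $9 + 146 @ $9 + 275 @ $13 + 226 @ $15 = $9,874
Ending inventory: 1 @ $15 + 318 @ $11 = $3,513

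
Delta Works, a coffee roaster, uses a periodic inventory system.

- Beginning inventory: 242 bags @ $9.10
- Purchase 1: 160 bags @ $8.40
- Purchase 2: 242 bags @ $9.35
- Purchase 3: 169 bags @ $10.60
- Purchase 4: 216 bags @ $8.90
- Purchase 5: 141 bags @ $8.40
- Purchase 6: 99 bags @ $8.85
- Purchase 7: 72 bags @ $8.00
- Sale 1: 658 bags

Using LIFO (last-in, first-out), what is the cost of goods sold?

COGS = $5,936.95

Sale 1 (658) [LIFO — newest first]: 72 @ $8.00 + 99 @ $8.85 + 141 @ $8.40 + 216 @ $8.90 + 130 @ $10.60 = $5,936.95
Ending inventory: 242 @ $9.10 + 160 @ $8.40 + 242 @ $9.35 + 39 @ $10.60 = $6,222.30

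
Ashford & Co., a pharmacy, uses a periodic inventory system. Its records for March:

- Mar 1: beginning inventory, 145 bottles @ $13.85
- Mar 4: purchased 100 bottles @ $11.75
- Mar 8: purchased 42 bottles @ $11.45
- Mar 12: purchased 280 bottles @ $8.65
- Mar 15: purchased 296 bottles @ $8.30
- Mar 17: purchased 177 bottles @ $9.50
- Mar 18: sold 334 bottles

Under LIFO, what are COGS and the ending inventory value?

COGS = $2,984.60; ending inventory = $7,239.85

Mar 18, 334 sold [LIFO — newest first]: 177 @ $9.50 + 157 @ $8.30 = $2,984.60
Ending inventory: 145 @ $13.85 + 100 @ $11.75 + 42 @ $11.45 + 280 @ $8.65 + 139 @ $8.30 = $7,239.85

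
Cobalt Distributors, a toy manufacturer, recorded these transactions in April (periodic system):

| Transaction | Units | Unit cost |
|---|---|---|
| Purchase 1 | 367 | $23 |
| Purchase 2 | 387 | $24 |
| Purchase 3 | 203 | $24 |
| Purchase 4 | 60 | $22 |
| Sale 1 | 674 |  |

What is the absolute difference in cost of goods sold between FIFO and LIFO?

$223

FIFO COGS: 367 @ $23 + 307 @ $24 = $15,809
LIFO COGS: 60 @ $22 + 203 @ $24 + 387 @ $24 + 24 @ $23 = $16,032
Difference = |$15,809 − $16,032| = $223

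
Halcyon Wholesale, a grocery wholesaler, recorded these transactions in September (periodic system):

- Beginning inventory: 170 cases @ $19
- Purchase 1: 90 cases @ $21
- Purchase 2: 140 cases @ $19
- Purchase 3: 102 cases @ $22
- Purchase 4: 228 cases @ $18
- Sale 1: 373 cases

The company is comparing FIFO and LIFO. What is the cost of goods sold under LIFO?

COGS = $7,165

FIFO COGS: 170 @ $19 + 90 @ $21 + 113 @ $19 = $7,267
LIFO COGS: 228 @ $18 + 102 @ $22 + 43 @ $19 = $7,165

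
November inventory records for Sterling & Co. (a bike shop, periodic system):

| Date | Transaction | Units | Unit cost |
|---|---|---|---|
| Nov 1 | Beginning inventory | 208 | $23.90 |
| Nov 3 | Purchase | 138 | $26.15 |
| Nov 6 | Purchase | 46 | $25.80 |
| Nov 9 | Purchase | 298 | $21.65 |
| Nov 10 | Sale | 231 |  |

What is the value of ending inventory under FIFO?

Nov 10, 231 sold [FIFO — oldest first]: 208 @ $23.90 + 23 @ $26.15 = $5,572.65
Ending inventory: 115 @ $26.15 + 46 @ $25.80 + 298 @ $21.65 = $10,645.75
Check: goods available $16,218.40 = COGS $5,572.65 + ending $10,645.75

Ending inventory = $10,645.75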